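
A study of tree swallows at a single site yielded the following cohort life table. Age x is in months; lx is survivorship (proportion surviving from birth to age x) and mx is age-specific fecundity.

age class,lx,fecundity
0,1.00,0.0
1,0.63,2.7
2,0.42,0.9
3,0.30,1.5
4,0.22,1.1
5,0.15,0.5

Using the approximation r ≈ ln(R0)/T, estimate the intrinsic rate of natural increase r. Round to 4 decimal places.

0.5780

R0 = Σ lx·mx = 0 + 1.701 + 0.378 + 0.45 + 0.242 + 0.075 = 2.846
Σ x·lx·mx = 5.15; T = 5.15/2.846 = 1.80956…
r ≈ ln(R0)/T = ln(2.846)/1.80956… = 0.577995… → 0.5780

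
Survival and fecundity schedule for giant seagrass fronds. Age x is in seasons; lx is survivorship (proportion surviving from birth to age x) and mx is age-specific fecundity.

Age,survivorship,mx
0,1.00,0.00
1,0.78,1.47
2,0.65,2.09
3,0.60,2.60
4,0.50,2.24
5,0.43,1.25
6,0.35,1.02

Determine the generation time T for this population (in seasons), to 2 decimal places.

2.94

lx·mx: 0, 1.1466, 1.3585, 1.56, 1.12, 0.5375, 0.357 → R0 = 6.0796
x·lx·mx: 0, 1.1466, 2.717, 4.68, 4.48, 2.6875, 2.142 → Σ = 17.8531
T = 17.8531 / 6.0796 = 2.936558… → 2.94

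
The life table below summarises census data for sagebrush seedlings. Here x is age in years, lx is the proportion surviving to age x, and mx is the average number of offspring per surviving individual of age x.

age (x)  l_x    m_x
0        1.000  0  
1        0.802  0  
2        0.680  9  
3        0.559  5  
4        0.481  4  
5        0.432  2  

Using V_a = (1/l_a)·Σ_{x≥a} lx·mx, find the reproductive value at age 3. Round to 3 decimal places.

lx·mx for x ≥ 3: 2.795, 1.924, 0.864 → sum = 5.583
V_3 = 5.583 / l_3 = 5.583 / 0.559 = 9.987478… → 9.987

9.987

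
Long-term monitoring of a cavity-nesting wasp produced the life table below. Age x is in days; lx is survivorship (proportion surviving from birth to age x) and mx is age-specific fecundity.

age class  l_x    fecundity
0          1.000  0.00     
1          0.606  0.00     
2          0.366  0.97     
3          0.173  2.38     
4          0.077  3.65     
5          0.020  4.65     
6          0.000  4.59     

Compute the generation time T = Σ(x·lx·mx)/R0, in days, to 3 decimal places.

lx·mx: 0, 0, 0.35502, 0.41174, 0.28105, 0.093, 0 → R0 = 1.14081
x·lx·mx: 0, 0, 0.71004, 1.23522, 1.1242, 0.465, 0 → Σ = 3.53446
T = 3.53446 / 1.14081 = 3.098202… → 3.098

3.098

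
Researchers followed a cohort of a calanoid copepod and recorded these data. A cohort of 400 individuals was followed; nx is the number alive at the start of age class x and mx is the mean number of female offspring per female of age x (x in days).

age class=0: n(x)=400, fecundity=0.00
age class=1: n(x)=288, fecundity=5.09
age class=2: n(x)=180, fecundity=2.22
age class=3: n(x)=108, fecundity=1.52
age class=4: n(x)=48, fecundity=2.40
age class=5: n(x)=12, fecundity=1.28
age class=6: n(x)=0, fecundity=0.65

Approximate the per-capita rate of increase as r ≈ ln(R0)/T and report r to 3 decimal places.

lx = nx/n0 = nx/400: 1, 0.72, 0.45, 0.27, 0.12, 0.03, 0
R0 = Σ lx·mx = 0 + 3.6648 + 0.999 + 0.4104 + 0.288 + 0.0384 + 0 = 5.4006
Σ x·lx·mx = 8.238; T = 8.238/5.4006 = 1.52539…
r ≈ ln(R0)/T = ln(5.4006)/1.52539… = 1.10563… → 1.106

1.106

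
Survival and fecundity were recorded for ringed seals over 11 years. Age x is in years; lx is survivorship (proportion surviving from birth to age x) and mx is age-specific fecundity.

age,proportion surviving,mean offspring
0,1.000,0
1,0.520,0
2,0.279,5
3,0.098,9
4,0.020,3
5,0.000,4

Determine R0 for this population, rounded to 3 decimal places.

lx·mx by age: 0, 0, 1.395, 0.882, 0.06, 0
R0 = Σ lx·mx = 2.337 → 2.337

2.337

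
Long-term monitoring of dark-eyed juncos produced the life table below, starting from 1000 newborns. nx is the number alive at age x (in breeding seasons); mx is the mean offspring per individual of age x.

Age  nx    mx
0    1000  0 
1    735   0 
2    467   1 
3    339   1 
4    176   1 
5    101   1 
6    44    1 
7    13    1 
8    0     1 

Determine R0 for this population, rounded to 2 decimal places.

1.14

lx = nx/n0 = nx/1000: 1, 0.735, 0.467, 0.339, 0.176, 0.101, 0.044, 0.013, 0
lx·mx by age: 0, 0, 0.467, 0.339, 0.176, 0.101, 0.044, 0.013, 0
R0 = Σ lx·mx = 1.14 → 1.14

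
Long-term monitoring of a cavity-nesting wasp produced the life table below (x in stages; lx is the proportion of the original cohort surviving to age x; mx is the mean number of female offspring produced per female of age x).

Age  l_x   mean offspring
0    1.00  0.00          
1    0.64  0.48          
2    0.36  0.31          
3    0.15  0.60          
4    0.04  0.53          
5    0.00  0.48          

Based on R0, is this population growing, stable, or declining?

R0 = Σ lx·mx = 0 + 0.3072 + 0.1116 + 0.09 + 0.0212 + 0 = 0.53
R0 < 1, so the population is declining.

declining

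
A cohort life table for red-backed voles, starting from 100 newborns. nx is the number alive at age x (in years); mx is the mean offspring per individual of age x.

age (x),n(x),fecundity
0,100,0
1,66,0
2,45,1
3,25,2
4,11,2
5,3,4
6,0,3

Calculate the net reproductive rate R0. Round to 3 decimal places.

lx = nx/n0 = nx/100: 1, 0.66, 0.45, 0.25, 0.11, 0.03, 0
lx·mx by age: 0, 0, 0.45, 0.5, 0.22, 0.12, 0
R0 = Σ lx·mx = 1.29 → 1.290

1.290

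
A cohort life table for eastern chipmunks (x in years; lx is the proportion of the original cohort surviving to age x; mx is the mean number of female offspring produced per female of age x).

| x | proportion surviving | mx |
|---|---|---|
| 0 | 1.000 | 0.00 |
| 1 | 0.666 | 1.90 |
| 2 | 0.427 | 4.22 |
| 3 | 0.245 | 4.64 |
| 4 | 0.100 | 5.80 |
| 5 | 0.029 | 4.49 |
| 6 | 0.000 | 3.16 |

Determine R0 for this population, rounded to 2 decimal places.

4.91

lx·mx by age: 0, 1.2654, 1.80194, 1.1368, 0.58, 0.13021, 0
R0 = Σ lx·mx = 4.91435 → 4.91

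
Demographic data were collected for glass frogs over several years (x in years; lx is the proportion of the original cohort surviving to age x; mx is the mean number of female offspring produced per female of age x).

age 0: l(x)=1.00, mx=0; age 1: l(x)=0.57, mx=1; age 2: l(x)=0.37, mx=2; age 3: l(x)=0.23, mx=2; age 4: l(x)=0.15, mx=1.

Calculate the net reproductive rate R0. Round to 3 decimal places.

lx·mx by age: 0, 0.57, 0.74, 0.46, 0.15
R0 = Σ lx·mx = 1.92 → 1.920

1.920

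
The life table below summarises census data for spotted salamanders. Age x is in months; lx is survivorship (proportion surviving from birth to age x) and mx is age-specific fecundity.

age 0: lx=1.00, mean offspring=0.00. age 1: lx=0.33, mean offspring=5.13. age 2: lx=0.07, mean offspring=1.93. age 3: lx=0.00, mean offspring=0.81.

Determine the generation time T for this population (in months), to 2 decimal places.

lx·mx: 0, 1.6929, 0.1351, 0 → R0 = 1.828
x·lx·mx: 0, 1.6929, 0.2702, 0 → Σ = 1.9631
T = 1.9631 / 1.828 = 1.073906… → 1.07

1.07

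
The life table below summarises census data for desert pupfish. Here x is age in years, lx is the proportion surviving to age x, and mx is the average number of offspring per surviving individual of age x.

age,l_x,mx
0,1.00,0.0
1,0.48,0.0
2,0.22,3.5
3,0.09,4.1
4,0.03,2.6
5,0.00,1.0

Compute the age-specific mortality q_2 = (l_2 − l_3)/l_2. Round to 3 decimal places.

q_2 = (l_2 − l_3) / l_2 = (0.22 − 0.09) / 0.22
     = 0.13 / 0.22 = 0.590909… → 0.591

0.591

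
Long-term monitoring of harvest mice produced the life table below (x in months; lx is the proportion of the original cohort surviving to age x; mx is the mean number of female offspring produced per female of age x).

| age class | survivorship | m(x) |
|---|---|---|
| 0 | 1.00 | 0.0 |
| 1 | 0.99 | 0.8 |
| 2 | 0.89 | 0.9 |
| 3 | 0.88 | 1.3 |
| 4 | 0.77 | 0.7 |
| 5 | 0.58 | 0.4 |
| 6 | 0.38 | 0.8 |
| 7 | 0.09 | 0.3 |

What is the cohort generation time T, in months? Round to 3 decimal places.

2.906

lx·mx: 0, 0.792, 0.801, 1.144, 0.539, 0.232, 0.304, 0.027 → R0 = 3.839
x·lx·mx: 0, 0.792, 1.602, 3.432, 2.156, 1.16, 1.824, 0.189 → Σ = 11.155
T = 11.155 / 3.839 = 2.905705… → 2.906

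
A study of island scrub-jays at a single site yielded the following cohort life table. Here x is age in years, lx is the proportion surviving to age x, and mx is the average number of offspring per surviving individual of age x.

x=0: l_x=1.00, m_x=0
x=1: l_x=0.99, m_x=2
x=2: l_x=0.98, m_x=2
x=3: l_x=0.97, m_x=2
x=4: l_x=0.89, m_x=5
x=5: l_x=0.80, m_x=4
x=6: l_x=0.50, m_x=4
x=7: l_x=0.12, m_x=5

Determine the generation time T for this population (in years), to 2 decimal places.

lx·mx: 0, 1.98, 1.96, 1.94, 4.45, 3.2, 2, 0.6 → R0 = 16.13
x·lx·mx: 0, 1.98, 3.92, 5.82, 17.8, 16, 12, 4.2 → Σ = 61.72
T = 61.72 / 16.13 = 3.82641… → 3.83

3.83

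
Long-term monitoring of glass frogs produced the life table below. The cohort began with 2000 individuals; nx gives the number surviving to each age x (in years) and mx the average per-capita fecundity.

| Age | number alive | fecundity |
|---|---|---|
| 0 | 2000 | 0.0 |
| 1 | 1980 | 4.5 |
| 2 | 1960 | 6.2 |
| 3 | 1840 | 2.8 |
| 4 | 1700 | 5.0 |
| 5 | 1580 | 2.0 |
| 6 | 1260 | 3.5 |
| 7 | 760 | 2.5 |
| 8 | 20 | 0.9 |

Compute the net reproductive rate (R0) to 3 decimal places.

lx = nx/n0 = nx/2000: 1, 0.99, 0.98, 0.92, 0.85, 0.79, 0.63, 0.38, 0.01
lx·mx by age: 0, 4.455, 6.076, 2.576, 4.25, 1.58, 2.205, 0.95, 0.009
R0 = Σ lx·mx = 22.101 → 22.101

22.101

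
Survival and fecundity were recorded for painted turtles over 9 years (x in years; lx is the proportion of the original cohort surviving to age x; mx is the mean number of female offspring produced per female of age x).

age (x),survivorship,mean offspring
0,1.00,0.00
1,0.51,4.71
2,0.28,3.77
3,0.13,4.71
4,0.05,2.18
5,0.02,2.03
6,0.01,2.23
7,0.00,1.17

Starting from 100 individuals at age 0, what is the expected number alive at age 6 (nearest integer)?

1

Expected survivors = N0 · l_6 = 100 × 0.01 = 1 → 1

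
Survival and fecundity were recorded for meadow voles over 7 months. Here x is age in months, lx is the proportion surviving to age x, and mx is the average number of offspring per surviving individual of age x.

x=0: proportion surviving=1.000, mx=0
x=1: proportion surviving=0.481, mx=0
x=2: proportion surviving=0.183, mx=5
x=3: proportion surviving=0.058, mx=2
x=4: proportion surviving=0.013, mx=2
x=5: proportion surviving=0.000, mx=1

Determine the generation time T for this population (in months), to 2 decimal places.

lx·mx: 0, 0, 0.915, 0.116, 0.026, 0 → R0 = 1.057
x·lx·mx: 0, 0, 1.83, 0.348, 0.104, 0 → Σ = 2.282
T = 2.282 / 1.057 = 2.15894… → 2.16

2.16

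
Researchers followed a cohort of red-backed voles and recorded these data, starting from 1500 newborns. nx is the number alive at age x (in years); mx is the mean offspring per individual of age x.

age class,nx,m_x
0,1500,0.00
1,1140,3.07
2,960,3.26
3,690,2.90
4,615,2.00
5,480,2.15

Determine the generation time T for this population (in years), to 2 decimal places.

2.37

lx = nx/n0 = nx/1500: 1, 0.76, 0.64, 0.46, 0.41, 0.32
lx·mx: 0, 2.3332, 2.0864, 1.334, 0.82, 0.688 → R0 = 7.2616
x·lx·mx: 0, 2.3332, 4.1728, 4.002, 3.28, 3.44 → Σ = 17.228
T = 17.228 / 7.2616 = 2.37248… → 2.37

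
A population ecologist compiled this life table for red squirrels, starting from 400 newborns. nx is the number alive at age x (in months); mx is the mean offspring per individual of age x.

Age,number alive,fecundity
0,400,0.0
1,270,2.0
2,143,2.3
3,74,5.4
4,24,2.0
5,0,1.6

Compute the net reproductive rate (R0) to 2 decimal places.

lx = nx/n0 = nx/400: 1, 0.675, 0.3575, 0.185, 0.06, 0
lx·mx by age: 0, 1.35, 0.82225, 0.999, 0.12, 0
R0 = Σ lx·mx = 3.29125 → 3.29

3.29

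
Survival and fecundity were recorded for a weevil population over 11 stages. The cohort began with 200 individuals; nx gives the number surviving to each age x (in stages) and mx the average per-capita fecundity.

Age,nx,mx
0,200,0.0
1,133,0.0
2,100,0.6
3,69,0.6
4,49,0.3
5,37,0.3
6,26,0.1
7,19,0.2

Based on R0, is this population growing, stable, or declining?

declining

lx = nx/n0 = nx/200: 1, 0.665, 0.5, 0.345, 0.245, 0.185, 0.13, 0.095
R0 = Σ lx·mx = 0 + 0 + 0.3 + 0.207 + 0.0735 + 0.0555 + 0.013 + 0.019 = 0.668
R0 < 1, so the population is declining.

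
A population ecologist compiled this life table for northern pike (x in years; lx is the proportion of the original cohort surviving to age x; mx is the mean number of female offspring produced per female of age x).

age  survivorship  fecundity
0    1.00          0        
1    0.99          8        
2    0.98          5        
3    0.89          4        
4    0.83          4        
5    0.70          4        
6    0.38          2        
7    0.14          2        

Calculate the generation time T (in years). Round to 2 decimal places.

2.64

lx·mx: 0, 7.92, 4.9, 3.56, 3.32, 2.8, 0.76, 0.28 → R0 = 23.54
x·lx·mx: 0, 7.92, 9.8, 10.68, 13.28, 14, 4.56, 1.96 → Σ = 62.2
T = 62.2 / 23.54 = 2.642311… → 2.64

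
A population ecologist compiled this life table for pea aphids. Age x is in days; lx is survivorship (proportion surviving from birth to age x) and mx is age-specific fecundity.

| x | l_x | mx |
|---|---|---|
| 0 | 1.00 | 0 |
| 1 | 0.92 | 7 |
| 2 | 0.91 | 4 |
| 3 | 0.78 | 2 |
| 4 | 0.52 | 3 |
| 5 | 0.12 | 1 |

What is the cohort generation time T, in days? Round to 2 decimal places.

1.89

lx·mx: 0, 6.44, 3.64, 1.56, 1.56, 0.12 → R0 = 13.32
x·lx·mx: 0, 6.44, 7.28, 4.68, 6.24, 0.6 → Σ = 25.24
T = 25.24 / 13.32 = 1.894895… → 1.89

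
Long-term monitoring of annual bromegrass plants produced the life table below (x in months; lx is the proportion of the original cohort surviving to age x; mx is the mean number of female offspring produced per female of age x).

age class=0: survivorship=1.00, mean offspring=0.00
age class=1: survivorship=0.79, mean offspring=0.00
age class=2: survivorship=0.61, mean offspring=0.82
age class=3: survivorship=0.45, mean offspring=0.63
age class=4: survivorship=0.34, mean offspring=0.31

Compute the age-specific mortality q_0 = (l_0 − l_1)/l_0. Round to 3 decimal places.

0.210

q_0 = (l_0 − l_1) / l_0 = (1 − 0.79) / 1
     = 0.21 / 1 = 0.21 → 0.210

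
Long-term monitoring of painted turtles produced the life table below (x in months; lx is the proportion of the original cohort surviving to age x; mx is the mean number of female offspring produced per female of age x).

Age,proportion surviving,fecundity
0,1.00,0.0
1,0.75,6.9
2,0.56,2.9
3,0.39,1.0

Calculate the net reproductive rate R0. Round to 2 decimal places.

7.19

lx·mx by age: 0, 5.175, 1.624, 0.39
R0 = Σ lx·mx = 7.189 → 7.19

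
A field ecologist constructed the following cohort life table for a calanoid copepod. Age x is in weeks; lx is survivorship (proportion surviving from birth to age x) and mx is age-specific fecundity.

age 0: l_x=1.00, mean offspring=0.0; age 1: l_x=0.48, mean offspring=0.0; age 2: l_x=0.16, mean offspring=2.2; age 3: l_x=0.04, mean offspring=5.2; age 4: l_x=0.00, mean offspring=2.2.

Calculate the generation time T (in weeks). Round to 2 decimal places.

2.37

lx·mx: 0, 0, 0.352, 0.208, 0 → R0 = 0.56
x·lx·mx: 0, 0, 0.704, 0.624, 0 → Σ = 1.328
T = 1.328 / 0.56 = 2.371429… → 2.37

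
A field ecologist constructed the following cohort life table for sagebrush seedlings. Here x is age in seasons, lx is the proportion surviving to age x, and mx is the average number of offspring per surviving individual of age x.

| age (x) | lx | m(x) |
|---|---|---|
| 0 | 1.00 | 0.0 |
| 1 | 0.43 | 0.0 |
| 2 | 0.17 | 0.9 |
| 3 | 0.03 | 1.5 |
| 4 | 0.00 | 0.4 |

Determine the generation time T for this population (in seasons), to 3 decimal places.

lx·mx: 0, 0, 0.153, 0.045, 0 → R0 = 0.198
x·lx·mx: 0, 0, 0.306, 0.135, 0 → Σ = 0.441
T = 0.441 / 0.198 = 2.227273… → 2.227

2.227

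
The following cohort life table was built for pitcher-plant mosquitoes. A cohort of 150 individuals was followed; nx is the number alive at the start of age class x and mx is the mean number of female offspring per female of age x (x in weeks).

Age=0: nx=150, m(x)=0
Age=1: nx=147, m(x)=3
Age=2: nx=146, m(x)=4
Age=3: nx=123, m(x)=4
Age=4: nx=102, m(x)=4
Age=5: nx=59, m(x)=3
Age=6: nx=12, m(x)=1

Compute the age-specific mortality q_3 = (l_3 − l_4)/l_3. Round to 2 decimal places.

0.17

lx = nx/n0 = nx/150: 1, 0.98, 0.97333…, 0.82, 0.68, 0.39333…, 0.08
q_3 = (l_3 − l_4) / l_3 = (0.82 − 0.68) / 0.82
     = 0.14 / 0.82 = 0.170732… → 0.17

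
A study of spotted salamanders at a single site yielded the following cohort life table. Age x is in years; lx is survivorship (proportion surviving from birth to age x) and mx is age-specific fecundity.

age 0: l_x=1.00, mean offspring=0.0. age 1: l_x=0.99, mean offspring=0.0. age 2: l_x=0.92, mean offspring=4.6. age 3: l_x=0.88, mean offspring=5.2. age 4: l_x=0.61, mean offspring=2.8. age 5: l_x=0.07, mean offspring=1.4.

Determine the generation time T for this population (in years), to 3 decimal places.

lx·mx: 0, 0, 4.232, 4.576, 1.708, 0.098 → R0 = 10.614
x·lx·mx: 0, 0, 8.464, 13.728, 6.832, 0.49 → Σ = 29.514
T = 29.514 / 10.614 = 2.780667… → 2.781

2.781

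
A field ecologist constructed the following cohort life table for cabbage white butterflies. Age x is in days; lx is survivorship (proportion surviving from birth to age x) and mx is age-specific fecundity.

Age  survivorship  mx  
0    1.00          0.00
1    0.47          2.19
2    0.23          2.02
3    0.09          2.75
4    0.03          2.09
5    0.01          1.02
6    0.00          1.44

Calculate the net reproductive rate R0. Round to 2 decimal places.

1.81

lx·mx by age: 0, 1.0293, 0.4646, 0.2475, 0.0627, 0.0102, 0
R0 = Σ lx·mx = 1.8143 → 1.81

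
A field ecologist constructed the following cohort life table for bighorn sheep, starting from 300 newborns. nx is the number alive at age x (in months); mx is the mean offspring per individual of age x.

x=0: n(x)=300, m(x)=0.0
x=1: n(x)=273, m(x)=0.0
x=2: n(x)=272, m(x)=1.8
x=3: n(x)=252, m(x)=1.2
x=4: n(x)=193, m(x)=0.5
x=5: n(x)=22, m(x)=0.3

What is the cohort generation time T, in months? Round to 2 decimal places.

lx = nx/n0 = nx/300: 1, 0.91, 0.90667…, 0.84, 0.64333…, 0.07333…
lx·mx: 0, 0, 1.632…, 1.008, 0.321667…, 0.022… → R0 = 2.983667…
x·lx·mx: 0, 0, 3.264…, 3.024, 1.286667…, 0.11… → Σ = 7.684667…
T = 7.684667… / 2.983667… = 2.575578… → 2.58

2.58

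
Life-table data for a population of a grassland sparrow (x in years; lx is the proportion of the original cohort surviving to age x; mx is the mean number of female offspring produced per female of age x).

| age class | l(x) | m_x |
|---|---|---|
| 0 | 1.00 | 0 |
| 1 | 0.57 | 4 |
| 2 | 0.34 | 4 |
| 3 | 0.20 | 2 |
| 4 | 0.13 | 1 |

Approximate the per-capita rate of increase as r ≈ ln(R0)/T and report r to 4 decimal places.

0.8861

R0 = Σ lx·mx = 0 + 2.28 + 1.36 + 0.4 + 0.13 = 4.17
Σ x·lx·mx = 6.72; T = 6.72/4.17 = 1.61151…
r ≈ ln(R0)/T = ln(4.17)/1.61151… = 0.886073… → 0.8861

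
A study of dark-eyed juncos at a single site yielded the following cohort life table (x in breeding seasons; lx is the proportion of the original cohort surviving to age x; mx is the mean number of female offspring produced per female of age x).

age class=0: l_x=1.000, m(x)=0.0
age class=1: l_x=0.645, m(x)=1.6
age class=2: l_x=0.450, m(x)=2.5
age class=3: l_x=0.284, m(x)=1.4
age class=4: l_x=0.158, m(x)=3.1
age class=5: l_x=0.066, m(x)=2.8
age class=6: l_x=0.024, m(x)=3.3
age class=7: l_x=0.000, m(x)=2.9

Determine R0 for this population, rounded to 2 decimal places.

3.31

lx·mx by age: 0, 1.032, 1.125, 0.3976, 0.4898, 0.1848, 0.0792, 0
R0 = Σ lx·mx = 3.3084 → 3.31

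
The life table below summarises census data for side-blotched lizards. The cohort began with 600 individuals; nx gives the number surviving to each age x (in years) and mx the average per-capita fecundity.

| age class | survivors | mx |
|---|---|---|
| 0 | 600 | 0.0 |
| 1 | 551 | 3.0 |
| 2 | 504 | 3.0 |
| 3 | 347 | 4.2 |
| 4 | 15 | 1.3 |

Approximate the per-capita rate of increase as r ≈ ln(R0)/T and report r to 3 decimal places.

lx = nx/n0 = nx/600: 1, 0.91833…, 0.84, 0.57833…, 0.025
R0 = Σ lx·mx = 0 + 2.755… + 2.52 + 2.429… + 0.0325 = 7.7365…
Σ x·lx·mx = 15.212…; T = 15.212…/7.7365… = 1.96626…
r ≈ ln(R0)/T = ln(7.7365…)/1.96626… = 1.04053… → 1.041

1.041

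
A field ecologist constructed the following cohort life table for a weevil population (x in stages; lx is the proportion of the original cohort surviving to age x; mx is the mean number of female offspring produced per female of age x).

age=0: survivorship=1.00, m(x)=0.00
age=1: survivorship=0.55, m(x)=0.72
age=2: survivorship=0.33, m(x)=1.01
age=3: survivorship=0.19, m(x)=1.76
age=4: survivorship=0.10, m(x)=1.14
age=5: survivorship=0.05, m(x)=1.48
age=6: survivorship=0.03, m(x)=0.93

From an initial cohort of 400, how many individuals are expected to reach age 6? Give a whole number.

12

Expected survivors = N0 · l_6 = 400 × 0.03 = 12 → 12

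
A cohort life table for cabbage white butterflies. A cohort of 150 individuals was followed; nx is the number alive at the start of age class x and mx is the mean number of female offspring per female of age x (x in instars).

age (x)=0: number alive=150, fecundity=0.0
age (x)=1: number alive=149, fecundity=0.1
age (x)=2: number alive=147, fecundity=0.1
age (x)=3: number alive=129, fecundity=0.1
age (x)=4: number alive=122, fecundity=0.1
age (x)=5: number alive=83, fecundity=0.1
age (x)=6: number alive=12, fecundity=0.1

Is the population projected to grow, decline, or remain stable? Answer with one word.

declining

lx = nx/n0 = nx/150: 1, 0.99333…, 0.98, 0.86, 0.81333…, 0.55333…, 0.08
R0 = Σ lx·mx = 0 + 0.099333… + 0.098 + 0.086 + 0.081333… + 0.055333… + 0.008 = 0.428…
R0 < 1, so the population is declining.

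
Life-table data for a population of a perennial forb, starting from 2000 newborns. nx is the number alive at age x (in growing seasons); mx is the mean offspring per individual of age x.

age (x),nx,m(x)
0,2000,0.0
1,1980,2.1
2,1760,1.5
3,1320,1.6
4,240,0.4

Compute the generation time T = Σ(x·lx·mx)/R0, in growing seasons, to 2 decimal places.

lx = nx/n0 = nx/2000: 1, 0.99, 0.88, 0.66, 0.12
lx·mx: 0, 2.079, 1.32, 1.056, 0.048 → R0 = 4.503
x·lx·mx: 0, 2.079, 2.64, 3.168, 0.192 → Σ = 8.079
T = 8.079 / 4.503 = 1.794137… → 1.79

1.79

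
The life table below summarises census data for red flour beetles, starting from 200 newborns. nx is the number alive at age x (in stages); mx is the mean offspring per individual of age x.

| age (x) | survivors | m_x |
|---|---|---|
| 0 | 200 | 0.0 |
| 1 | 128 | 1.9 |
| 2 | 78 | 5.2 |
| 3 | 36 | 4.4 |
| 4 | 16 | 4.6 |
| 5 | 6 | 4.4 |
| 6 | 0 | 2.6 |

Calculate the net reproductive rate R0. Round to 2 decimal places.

lx = nx/n0 = nx/200: 1, 0.64, 0.39, 0.18, 0.08, 0.03, 0
lx·mx by age: 0, 1.216, 2.028, 0.792, 0.368, 0.132, 0
R0 = Σ lx·mx = 4.536 → 4.54

4.54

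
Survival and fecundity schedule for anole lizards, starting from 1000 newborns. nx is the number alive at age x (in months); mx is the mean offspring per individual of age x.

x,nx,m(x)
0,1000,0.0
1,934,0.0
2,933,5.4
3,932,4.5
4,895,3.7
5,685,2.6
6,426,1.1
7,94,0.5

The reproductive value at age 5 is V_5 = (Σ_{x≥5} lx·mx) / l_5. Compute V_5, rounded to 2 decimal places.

lx = nx/n0 = nx/1000: 1, 0.934, 0.933, 0.932, 0.895, 0.685, 0.426, 0.094
lx·mx for x ≥ 5: 1.781, 0.4686, 0.047 → sum = 2.2966
V_5 = 2.2966 / l_5 = 2.2966 / 0.685 = 3.352701… → 3.35

3.35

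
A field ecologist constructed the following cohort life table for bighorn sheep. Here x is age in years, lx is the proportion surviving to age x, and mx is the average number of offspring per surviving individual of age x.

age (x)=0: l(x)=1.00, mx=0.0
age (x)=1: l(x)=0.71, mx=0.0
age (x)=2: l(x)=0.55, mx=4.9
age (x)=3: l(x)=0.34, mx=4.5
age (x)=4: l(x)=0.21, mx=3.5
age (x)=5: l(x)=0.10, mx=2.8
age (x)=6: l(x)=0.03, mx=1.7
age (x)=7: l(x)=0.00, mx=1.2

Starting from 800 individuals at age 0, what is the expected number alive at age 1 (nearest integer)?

Expected survivors = N0 · l_1 = 800 × 0.71 = 568 → 568

568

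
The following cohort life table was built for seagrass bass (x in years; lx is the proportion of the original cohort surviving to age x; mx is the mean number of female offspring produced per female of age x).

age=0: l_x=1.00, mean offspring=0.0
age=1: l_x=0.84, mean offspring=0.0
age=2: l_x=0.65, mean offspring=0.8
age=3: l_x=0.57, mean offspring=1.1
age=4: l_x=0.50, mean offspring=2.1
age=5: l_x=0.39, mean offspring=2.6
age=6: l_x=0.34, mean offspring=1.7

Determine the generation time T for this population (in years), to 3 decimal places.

4.133

lx·mx: 0, 0, 0.52, 0.627, 1.05, 1.014, 0.578 → R0 = 3.789
x·lx·mx: 0, 0, 1.04, 1.881, 4.2, 5.07, 3.468 → Σ = 15.659
T = 15.659 / 3.789 = 4.132753… → 4.133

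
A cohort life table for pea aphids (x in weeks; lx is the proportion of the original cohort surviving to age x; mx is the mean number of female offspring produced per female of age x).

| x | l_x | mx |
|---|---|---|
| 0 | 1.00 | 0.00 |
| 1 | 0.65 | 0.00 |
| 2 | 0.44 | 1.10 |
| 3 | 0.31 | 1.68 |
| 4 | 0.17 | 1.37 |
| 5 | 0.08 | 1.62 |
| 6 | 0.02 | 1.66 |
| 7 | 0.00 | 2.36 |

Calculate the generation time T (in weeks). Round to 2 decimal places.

3.08

lx·mx: 0, 0, 0.484, 0.5208, 0.2329, 0.1296, 0.0332, 0 → R0 = 1.4005
x·lx·mx: 0, 0, 0.968, 1.5624, 0.9316, 0.648, 0.1992, 0 → Σ = 4.3092
T = 4.3092 / 1.4005 = 3.076901… → 3.08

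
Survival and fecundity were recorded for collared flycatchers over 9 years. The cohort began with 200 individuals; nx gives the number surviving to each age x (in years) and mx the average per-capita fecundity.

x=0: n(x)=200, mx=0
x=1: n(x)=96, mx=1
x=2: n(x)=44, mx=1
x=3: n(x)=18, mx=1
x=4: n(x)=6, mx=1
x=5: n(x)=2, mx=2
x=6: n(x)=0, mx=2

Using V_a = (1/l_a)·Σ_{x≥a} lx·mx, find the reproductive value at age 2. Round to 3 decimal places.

lx = nx/n0 = nx/200: 1, 0.48, 0.22, 0.09, 0.03, 0.01, 0
lx·mx for x ≥ 2: 0.22, 0.09, 0.03, 0.02, 0 → sum = 0.36
V_2 = 0.36 / l_2 = 0.36 / 0.22 = 1.636364… → 1.636

1.636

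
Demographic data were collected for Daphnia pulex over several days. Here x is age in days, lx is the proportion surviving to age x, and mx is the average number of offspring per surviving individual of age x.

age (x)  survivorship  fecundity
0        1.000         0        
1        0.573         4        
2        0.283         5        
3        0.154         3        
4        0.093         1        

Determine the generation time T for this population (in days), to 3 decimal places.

1.614

lx·mx: 0, 2.292, 1.415, 0.462, 0.093 → R0 = 4.262
x·lx·mx: 0, 2.292, 2.83, 1.386, 0.372 → Σ = 6.88
T = 6.88 / 4.262 = 1.614266… → 1.614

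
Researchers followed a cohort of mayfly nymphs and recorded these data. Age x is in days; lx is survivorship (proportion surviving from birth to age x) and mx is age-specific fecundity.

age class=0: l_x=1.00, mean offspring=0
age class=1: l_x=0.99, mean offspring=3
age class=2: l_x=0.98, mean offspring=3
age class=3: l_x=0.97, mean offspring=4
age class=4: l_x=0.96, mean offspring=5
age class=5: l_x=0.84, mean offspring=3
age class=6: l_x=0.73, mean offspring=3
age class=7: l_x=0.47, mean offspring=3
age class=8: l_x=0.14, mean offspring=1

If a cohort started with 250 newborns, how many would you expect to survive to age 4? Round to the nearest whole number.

240

Expected survivors = N0 · l_4 = 250 × 0.96 = 240 → 240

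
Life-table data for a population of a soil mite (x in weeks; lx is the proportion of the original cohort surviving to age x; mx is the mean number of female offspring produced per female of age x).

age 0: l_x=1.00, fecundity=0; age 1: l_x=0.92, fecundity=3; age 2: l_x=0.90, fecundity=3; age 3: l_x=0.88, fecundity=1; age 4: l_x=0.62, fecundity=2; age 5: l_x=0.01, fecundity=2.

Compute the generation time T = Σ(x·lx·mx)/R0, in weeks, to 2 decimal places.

lx·mx: 0, 2.76, 2.7, 0.88, 1.24, 0.02 → R0 = 7.6
x·lx·mx: 0, 2.76, 5.4, 2.64, 4.96, 0.1 → Σ = 15.86
T = 15.86 / 7.6 = 2.086842… → 2.09

2.09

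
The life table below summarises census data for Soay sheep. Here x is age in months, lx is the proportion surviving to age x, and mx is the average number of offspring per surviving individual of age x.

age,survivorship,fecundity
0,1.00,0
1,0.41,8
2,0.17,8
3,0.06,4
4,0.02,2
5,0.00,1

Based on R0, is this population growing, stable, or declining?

R0 = Σ lx·mx = 0 + 3.28 + 1.36 + 0.24 + 0.04 + 0 = 4.92
R0 > 1, so the population is growing.

growing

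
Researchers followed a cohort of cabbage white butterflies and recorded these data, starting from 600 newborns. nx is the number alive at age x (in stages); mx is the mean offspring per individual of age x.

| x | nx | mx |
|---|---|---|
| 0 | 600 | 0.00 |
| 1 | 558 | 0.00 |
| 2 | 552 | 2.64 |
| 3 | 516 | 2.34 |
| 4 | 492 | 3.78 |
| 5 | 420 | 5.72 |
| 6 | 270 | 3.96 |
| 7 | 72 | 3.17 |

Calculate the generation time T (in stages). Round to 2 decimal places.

lx = nx/n0 = nx/600: 1, 0.93, 0.92, 0.86, 0.82, 0.7, 0.45, 0.12
lx·mx: 0, 0, 2.4288, 2.0124, 3.0996, 4.004, 1.782, 0.3804 → R0 = 13.7072
x·lx·mx: 0, 0, 4.8576, 6.0372, 12.3984, 20.02, 10.692, 2.6628 → Σ = 56.668
T = 56.668 / 13.7072 = 4.134178… → 4.13

4.13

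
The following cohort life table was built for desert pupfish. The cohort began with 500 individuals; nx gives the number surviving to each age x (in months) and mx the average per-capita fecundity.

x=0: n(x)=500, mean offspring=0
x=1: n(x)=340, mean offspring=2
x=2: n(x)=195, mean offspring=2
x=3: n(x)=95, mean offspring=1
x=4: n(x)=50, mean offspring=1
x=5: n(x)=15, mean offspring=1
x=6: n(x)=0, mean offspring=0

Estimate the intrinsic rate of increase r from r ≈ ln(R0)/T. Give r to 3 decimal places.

0.548

lx = nx/n0 = nx/500: 1, 0.68, 0.39, 0.19, 0.1, 0.03, 0
R0 = Σ lx·mx = 0 + 1.36 + 0.78 + 0.19 + 0.1 + 0.03 + 0 = 2.46
Σ x·lx·mx = 4.04; T = 4.04/2.46 = 1.64228…
r ≈ ln(R0)/T = ln(2.46)/1.64228… = 0.54812… → 0.548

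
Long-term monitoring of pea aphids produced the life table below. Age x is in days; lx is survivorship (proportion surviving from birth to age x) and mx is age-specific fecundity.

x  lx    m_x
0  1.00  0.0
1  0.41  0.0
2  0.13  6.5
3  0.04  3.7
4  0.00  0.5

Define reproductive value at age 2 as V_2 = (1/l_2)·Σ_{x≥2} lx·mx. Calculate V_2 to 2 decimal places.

7.64

lx·mx for x ≥ 2: 0.845, 0.148, 0 → sum = 0.993
V_2 = 0.993 / l_2 = 0.993 / 0.13 = 7.638462… → 7.64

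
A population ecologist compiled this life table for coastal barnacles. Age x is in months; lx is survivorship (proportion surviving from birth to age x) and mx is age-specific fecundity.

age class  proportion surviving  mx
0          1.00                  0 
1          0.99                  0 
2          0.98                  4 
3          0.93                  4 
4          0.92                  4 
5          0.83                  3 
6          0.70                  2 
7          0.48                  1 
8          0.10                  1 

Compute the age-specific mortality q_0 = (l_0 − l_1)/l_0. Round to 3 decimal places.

0.010

q_0 = (l_0 − l_1) / l_0 = (1 − 0.99) / 1
     = 0.01 / 1 = 0.01 → 0.010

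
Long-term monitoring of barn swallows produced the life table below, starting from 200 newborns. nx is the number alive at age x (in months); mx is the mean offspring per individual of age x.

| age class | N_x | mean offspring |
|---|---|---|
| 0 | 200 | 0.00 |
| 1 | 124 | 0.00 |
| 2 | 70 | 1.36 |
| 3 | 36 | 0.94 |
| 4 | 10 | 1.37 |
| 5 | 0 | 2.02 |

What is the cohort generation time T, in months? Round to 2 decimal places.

lx = nx/n0 = nx/200: 1, 0.62, 0.35, 0.18, 0.05, 0
lx·mx: 0, 0, 0.476, 0.1692, 0.0685, 0 → R0 = 0.7137
x·lx·mx: 0, 0, 0.952, 0.5076, 0.274, 0 → Σ = 1.7336
T = 1.7336 / 0.7137 = 2.429032… → 2.43

2.43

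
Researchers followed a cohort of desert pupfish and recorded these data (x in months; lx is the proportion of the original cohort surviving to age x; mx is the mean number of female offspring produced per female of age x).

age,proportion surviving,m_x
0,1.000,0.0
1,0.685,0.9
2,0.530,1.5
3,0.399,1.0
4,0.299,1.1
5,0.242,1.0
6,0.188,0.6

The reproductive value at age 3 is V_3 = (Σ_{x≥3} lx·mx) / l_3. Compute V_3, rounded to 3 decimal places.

2.714

lx·mx for x ≥ 3: 0.399, 0.3289, 0.242, 0.1128 → sum = 1.0827
V_3 = 1.0827 / l_3 = 1.0827 / 0.399 = 2.713534… → 2.714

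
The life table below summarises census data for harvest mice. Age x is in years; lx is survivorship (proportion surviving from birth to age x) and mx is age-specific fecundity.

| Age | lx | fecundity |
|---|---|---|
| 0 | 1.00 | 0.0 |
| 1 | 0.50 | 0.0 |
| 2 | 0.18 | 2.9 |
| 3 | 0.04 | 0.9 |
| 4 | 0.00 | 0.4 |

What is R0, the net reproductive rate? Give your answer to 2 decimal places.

lx·mx by age: 0, 0, 0.522, 0.036, 0
R0 = Σ lx·mx = 0.558 → 0.56

0.56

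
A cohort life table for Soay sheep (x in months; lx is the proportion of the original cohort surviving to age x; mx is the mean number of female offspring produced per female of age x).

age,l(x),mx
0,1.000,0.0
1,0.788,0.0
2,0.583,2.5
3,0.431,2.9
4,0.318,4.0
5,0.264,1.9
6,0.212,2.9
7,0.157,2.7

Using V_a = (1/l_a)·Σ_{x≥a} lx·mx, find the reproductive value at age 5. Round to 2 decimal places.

5.83

lx·mx for x ≥ 5: 0.5016, 0.6148, 0.4239 → sum = 1.5403
V_5 = 1.5403 / l_5 = 1.5403 / 0.264 = 5.83447… → 5.83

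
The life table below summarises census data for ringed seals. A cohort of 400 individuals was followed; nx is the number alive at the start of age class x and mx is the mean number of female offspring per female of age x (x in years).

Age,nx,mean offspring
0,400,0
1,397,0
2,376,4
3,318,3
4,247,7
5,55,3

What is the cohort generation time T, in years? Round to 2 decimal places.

lx = nx/n0 = nx/400: 1, 0.9925, 0.94, 0.795, 0.6175, 0.1375
lx·mx: 0, 0, 3.76, 2.385, 4.3225, 0.4125 → R0 = 10.88
x·lx·mx: 0, 0, 7.52, 7.155, 17.29, 2.0625 → Σ = 34.0275
T = 34.0275 / 10.88 = 3.127528… → 3.13

3.13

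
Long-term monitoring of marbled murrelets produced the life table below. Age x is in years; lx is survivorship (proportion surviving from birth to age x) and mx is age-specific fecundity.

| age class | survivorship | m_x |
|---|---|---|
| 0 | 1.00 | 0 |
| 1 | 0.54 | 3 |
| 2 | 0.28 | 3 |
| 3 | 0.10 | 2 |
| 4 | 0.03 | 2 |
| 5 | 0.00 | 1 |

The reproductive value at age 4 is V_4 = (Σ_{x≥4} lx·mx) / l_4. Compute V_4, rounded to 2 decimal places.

2.00

lx·mx for x ≥ 4: 0.06, 0 → sum = 0.06
V_4 = 0.06 / l_4 = 0.06 / 0.03 = 2 → 2.00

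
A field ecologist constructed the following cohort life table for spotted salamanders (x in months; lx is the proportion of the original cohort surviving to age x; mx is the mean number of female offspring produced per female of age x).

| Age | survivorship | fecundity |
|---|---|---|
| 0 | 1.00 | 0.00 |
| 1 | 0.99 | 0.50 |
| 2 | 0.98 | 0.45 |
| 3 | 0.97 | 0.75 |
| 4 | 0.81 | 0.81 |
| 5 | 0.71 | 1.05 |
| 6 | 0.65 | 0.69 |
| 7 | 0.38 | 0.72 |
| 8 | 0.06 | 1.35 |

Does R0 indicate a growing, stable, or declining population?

R0 = Σ lx·mx = 0 + 0.495 + 0.441 + 0.7275 + 0.6561 + 0.7455 + 0.4485 + 0.2736 + 0.081 = 3.8682
R0 > 1, so the population is growing.

growing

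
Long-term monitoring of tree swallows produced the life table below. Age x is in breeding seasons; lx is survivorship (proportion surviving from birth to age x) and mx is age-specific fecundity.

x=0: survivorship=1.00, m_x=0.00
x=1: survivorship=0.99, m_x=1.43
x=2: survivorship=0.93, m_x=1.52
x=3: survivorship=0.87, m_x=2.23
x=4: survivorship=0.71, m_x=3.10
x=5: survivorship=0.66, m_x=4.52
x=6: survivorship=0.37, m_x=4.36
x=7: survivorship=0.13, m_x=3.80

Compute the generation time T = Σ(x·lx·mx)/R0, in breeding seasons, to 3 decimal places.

3.890

lx·mx: 0, 1.4157, 1.4136, 1.9401, 2.201, 2.9832, 1.6132, 0.494 → R0 = 12.0608
x·lx·mx: 0, 1.4157, 2.8272, 5.8203, 8.804, 14.916, 9.6792, 3.458 → Σ = 46.9204
T = 46.9204 / 12.0608 = 3.890322… → 3.890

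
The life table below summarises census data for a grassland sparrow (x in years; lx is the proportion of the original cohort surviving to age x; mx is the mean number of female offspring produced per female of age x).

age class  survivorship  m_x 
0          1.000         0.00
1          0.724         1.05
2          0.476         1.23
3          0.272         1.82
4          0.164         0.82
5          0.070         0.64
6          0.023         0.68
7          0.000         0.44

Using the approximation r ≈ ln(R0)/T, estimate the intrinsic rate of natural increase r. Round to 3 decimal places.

R0 = Σ lx·mx = 0 + 0.7602 + 0.58548 + 0.49504 + 0.13448 + 0.0448 + 0.01564 + 0 = 2.03564
Σ x·lx·mx = 4.27204; T = 4.27204/2.03564 = 2.09862…
r ≈ ln(R0)/T = ln(2.03564)/2.09862… = 0.3387… → 0.339

0.339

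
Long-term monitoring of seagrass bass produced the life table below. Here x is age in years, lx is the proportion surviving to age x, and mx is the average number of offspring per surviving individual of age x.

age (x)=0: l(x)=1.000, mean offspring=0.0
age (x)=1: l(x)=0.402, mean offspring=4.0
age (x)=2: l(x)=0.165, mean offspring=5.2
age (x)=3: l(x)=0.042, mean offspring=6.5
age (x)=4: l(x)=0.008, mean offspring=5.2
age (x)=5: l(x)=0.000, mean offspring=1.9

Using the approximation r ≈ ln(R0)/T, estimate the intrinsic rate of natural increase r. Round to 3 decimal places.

R0 = Σ lx·mx = 0 + 1.608 + 0.858 + 0.273 + 0.0416 + 0 = 2.7806
Σ x·lx·mx = 4.3094; T = 4.3094/2.7806 = 1.54981…
r ≈ ln(R0)/T = ln(2.7806)/1.54981… = 0.65987… → 0.660

0.660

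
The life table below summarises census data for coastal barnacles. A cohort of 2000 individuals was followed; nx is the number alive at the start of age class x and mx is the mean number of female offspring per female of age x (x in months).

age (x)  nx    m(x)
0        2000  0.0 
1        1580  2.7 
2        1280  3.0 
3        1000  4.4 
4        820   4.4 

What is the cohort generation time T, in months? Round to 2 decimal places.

lx = nx/n0 = nx/2000: 1, 0.79, 0.64, 0.5, 0.41
lx·mx: 0, 2.133, 1.92, 2.2, 1.804 → R0 = 8.057
x·lx·mx: 0, 2.133, 3.84, 6.6, 7.216 → Σ = 19.789
T = 19.789 / 8.057 = 2.456125… → 2.46

2.46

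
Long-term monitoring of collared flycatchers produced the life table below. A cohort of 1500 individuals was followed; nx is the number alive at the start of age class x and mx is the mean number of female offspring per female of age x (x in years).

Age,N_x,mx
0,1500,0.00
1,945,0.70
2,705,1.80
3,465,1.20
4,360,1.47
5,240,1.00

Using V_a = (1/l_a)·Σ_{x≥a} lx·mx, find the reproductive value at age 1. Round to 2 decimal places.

lx = nx/n0 = nx/1500: 1, 0.63, 0.47, 0.31, 0.24, 0.16
lx·mx for x ≥ 1: 0.441, 0.846, 0.372, 0.3528, 0.16 → sum = 2.1718
V_1 = 2.1718 / l_1 = 2.1718 / 0.63 = 3.447302… → 3.45

3.45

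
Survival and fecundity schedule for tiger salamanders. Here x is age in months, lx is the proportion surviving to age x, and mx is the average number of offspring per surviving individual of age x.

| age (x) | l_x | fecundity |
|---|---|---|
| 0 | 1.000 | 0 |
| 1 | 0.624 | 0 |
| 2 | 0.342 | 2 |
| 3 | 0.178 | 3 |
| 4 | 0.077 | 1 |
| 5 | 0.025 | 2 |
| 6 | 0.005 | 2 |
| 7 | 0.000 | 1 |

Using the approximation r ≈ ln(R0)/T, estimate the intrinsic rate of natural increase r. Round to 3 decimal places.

R0 = Σ lx·mx = 0 + 0 + 0.684 + 0.534 + 0.077 + 0.05 + 0.01 + 0 = 1.355
Σ x·lx·mx = 3.588; T = 3.588/1.355 = 2.64797…
r ≈ ln(R0)/T = ln(1.355)/2.64797… = 0.11473… → 0.115

0.115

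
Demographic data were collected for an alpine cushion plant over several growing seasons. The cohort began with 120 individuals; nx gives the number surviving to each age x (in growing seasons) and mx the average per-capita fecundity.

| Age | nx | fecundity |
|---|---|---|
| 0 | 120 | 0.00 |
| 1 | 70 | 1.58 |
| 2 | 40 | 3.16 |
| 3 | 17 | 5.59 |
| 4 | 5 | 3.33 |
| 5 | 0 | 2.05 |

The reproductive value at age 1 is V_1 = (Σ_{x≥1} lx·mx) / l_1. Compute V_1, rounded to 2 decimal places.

4.98

lx = nx/n0 = nx/120: 1, 0.58333…, 0.33333…, 0.14167…, 0.04167…, 0
lx·mx for x ≥ 1: 0.921667…, 1.053333…, 0.791917…, 0.13875…, 0 → sum = 2.905667…
V_1 = 2.905667… / l_1 = 2.905667… / 0.583333… = 4.981143… → 4.98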